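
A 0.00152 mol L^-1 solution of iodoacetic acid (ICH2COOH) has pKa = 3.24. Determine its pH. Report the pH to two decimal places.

ICH2COOH ⇌ ICH2COO- + H+
Ka = 10^(−3.24) = 5.75 × 10^-4
From the ICE table, Ka = [H+]²/(0.00152 − [H+]) = 5.75 × 10^-4.
[H+] is not negligible relative to C₀; solve [H+]² + 0.000575·[H+] − 8.74e-07 = 0.
[H+] = (−Ka + √(Ka² + 4·Ka·C₀))/2 = 6.91 × 10^-4 M
pH = −log(6.91 × 10^-4) = 3.16

pH = 3.16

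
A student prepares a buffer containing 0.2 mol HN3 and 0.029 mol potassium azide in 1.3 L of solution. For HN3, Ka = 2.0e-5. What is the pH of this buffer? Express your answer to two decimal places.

pKa = −log(2.0 × 10^-5) = 4.699
Henderson–Hasselbalch: pH = pKa + log([N3-]/[HN3]) = 4.699 + log(0.029/0.2)
pH = 4.699 + (-0.839) = 3.86

pH = 3.86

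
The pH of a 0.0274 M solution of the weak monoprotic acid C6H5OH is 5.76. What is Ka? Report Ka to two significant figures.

Ka = 1.1 × 10^-10

[H+] = 10^(-5.76) = 1.74 × 10^-6 M
At equilibrium [HA] = 0.0274 − 1.74 × 10^-6 = 2.74 × 10^-2 M
Ka = [H+][A-]/[HA] = (1.74 × 10^-6)² / 2.74 × 10^-2 = 1.1 × 10^-10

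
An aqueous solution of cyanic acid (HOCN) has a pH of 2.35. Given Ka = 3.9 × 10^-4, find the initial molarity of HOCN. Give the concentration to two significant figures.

C₀ = 5.6 × 10^-2 M

[H+] = 10^(-2.35) = 4.47 × 10^-3 M = x
Ka = x²/(C₀ − x) ⇒ C₀ = x + x²/Ka
C₀ = 4.47 × 10^-3 + (4.47 × 10^-3)²/(3.9 × 10^-4) = 5.57 × 10^-2 M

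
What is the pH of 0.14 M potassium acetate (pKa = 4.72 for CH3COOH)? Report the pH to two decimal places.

CH3COO- is the conjugate base of the weak acid CH3COOH.
Ka = 10^(−4.72) = 1.91 × 10^-5
Kb = Kw/Ka = 1.0×10^-14 / 1.91 × 10^-5 = 5.24 × 10^-10
From the ICE table, Kb = [OH-]²/(0.14 − [OH-]) = 5.24 × 10^-10.
Neglecting [OH-] in the denominator: [OH-] = √(5.24 × 10^-10 × 0.14) = 8.57 × 10^-6 M
pOH = −log(8.57 × 10^-6) = 5.07; pH = 14.00 − 5.07 = 8.93

pH = 8.93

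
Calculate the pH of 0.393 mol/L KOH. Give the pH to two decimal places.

pH = 13.59

KOH is a strong base; [OH-] = 0.393 M.
pOH = -log(0.393) = 0.41
pH = 14.00 - 0.41 = 13.59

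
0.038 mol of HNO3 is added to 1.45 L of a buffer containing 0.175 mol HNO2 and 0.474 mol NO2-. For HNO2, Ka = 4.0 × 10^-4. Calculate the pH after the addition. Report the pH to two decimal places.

Added H+ converts NO2- to HNO2: HNO2 → 0.213 mol, NO2- → 0.436 mol.
pKa = −log(4.0 × 10^-4) = 3.398
pH = pKa + log(n_NO2-/n_HNO2) = 3.398 + log(0.436/0.213) = 3.398 + (+0.311)

pH = 3.71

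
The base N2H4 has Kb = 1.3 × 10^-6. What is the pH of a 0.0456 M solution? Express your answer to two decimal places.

N2H4 + H2O ⇌ N2H5+ + OH-
Kb = x²/(0.0456 − x) = 1.3 × 10^-6
Assume x ≪ 0.0456: x ≈ √(1.3 × 10^-6 × 0.0456) = 2.43 × 10^-4 M
pOH = −log(2.43 × 10^-4) = 3.61; pH = 14.00 − 3.61 = 10.39

pH = 10.39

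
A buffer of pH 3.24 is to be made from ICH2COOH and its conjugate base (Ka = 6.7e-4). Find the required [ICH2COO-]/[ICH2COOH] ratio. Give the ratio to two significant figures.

ratio = 1.2

pKa = -log(6.7 × 10^-4) = 3.174
pH = pKa + log(r) ⇒ log(r) = 3.24 − 3.174 = +0.066
r = [ICH2COO-]/[ICH2COOH] = 10^(+0.066) = 1.16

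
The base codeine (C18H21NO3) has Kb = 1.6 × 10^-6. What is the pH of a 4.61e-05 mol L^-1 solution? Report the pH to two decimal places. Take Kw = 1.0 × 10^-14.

pH = 8.89

C18H21NO3 + H2O ⇌ C18H22NO3+ + OH-
Kb = x²/(4.61e-05 − x) = 1.6 × 10^-6
Here C₀/Kb ≈ 28.8, so the small-x approximation fails. Use the quadratic:
x = [−1.6e-06 + √(1.6e-06² + 2.95e-10)]/2 = 7.83 × 10^-6 M
pOH = −log(7.83 × 10^-6) = 5.11; pH = 14.00 − 5.11 = 8.89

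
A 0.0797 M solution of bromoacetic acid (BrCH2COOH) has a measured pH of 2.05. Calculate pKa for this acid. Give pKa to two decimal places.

[H+] = 10^(-2.05) = 8.91 × 10^-3 M
At equilibrium [HA] = 0.0797 − 8.91 × 10^-3 = 7.08 × 10^-2 M
Ka = [H+][A-]/[HA] = (8.91 × 10^-3)² / 7.08 × 10^-2 = 1.12 × 10^-3
pKa = -log(1.12 × 10^-3) = 2.95

pKa = 2.95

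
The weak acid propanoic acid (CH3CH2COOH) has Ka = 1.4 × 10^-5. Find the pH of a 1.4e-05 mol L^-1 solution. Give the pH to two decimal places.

pH = 5.06

CH3CH2COOH ⇌ CH3CH2COO- + H+
Ka = x²/(1.4e-05 − x) = 1.4 × 10^-5
Here C₀/Ka ≈ 1, so the small-x approximation fails. Use the quadratic:
x = (−Ka + √(Ka² + 4·Ka·C₀))/2 = 8.65 × 10^-6 M
pH = −log[H+] = −log(8.65 × 10^-6) = 5.06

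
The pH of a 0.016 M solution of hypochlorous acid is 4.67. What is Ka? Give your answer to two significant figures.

[H+] = 10^(-4.67) = 2.14 × 10^-5 M
At equilibrium [HA] = 0.016 − 2.14 × 10^-5 = 1.60 × 10^-2 M
Ka = [H+][A-]/[HA] = (2.14 × 10^-5)² / 1.60 × 10^-2 = 2.9 × 10^-8

Ka = 2.9 × 10^-8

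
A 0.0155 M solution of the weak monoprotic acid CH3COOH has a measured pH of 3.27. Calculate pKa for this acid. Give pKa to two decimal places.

pKa = 4.72

[H+] = 10^(-3.27) = 5.37 × 10^-4 M
At equilibrium [HA] = 0.0155 − 5.37 × 10^-4 = 1.50 × 10^-2 M
Ka = [H+][A-]/[HA] = (5.37 × 10^-4)² / 1.50 × 10^-2 = 1.92 × 10^-5
pKa = -log(1.92 × 10^-5) = 4.72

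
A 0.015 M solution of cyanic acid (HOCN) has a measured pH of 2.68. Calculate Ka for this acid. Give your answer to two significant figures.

Ka = 3.4 × 10^-4

[H+] = 10^(-2.68) = 2.09 × 10^-3 M
At equilibrium [HA] = 0.015 − 2.09 × 10^-3 = 1.29 × 10^-2 M
Ka = [H+][A-]/[HA] = (2.09 × 10^-3)² / 1.29 × 10^-2 = 3.4 × 10^-4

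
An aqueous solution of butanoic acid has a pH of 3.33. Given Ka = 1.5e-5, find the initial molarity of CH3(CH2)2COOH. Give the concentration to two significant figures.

[H+] = 10^(-3.33) = 4.68 × 10^-4 M = x
Ka = x²/(C₀ − x) ⇒ C₀ = x + x²/Ka
C₀ = 4.68 × 10^-4 + (4.68 × 10^-4)²/(1.5 × 10^-5) = 1.51 × 10^-2 M

C₀ = 1.5 × 10^-2 M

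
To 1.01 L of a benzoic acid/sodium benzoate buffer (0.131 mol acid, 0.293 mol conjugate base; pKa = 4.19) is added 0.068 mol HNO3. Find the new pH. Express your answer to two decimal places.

pH = 4.24

Added H+ converts C6H5COO- to C6H5COOH: C6H5COOH → 0.199 mol, C6H5COO- → 0.225 mol.
pH = pKa + log([A⁻]/[HA]) = 4.19 + log(0.225/0.199) = 4.19 +0.053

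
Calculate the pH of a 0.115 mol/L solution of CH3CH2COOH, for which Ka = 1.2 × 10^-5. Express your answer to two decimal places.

pH = 2.93

CH3CH2COOH ⇌ CH3CH2COO- + H+
Ka = [H+]²/(0.115 − [H+]) = 1.2 × 10^-5
Assume [H+] ≪ 0.115: [H+] ≈ √(1.2 × 10^-5 × 0.115) = 1.17 × 10^-3 M
pH = −log(1.17 × 10^-3) = 2.93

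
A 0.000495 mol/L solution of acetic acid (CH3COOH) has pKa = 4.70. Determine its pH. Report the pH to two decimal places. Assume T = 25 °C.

CH3COOH ⇌ CH3COO- + H+
Ka = 10^(−4.70) = 2.00 × 10^-5
Ka = [H+]²/(0.000495 − [H+]) = 2.00 × 10^-5
[H+] is not negligible relative to C₀; solve [H+]² + 2e-05·[H+] − 9.9e-09 = 0.
[H+] = [−2e-05 + √(2e-05² + 3.96e-08)]/2 = 9.00 × 10^-5 M
pH = −log[H+] = −log(9.00 × 10^-5) = 4.05

pH = 4.05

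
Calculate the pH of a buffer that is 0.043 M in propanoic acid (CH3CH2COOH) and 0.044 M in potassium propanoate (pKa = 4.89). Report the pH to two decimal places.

pH = 4.90

Using pH = pKa + log([base]/[acid]) with [base]/[acid] = 0.044/0.043:
pH = 4.89 + (+0.010) = 4.90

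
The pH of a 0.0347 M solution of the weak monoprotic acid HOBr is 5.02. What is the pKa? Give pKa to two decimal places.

[H+] = 10^(-5.02) = 9.55 × 10^-6 M
At equilibrium [HA] = 0.0347 − 9.55 × 10^-6 = 3.47 × 10^-2 M
Ka = [H+][A-]/[HA] = (9.55 × 10^-6)² / 3.47 × 10^-2 = 2.63 × 10^-9
pKa = -log(2.63 × 10^-9) = 8.58

pKa = 8.58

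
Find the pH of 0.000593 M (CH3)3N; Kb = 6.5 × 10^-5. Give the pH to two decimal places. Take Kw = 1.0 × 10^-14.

(CH3)3N + H2O ⇌ (CH3)3NH+ + OH-
From the ICE table, Kb = [OH-]²/(0.000593 − [OH-]) = 6.5 × 10^-5.
Here C₀/Kb ≈ 9.12, so the small-[OH-] approximation fails. Use the quadratic:
[OH-] = [−6.5e-05 + √(6.5e-05² + 1.54e-07)]/2 = 1.67 × 10^-4 M
pOH = 3.78, so pH = 14.00 − pOH = 10.22

pH = 10.22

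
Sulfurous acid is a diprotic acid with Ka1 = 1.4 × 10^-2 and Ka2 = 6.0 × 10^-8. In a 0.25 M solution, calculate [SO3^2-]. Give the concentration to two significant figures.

6.0 × 10^-8 M

First ionization gives [H+] ≈ [HSO3-] = 5.26 × 10^-2 M.
Second step: Ka2 = [H+][SO3^2-]/[HSO3-] ≈ [SO3^2-] (since [H+] ≈ [HSO3-]).
So [SO3^2-] ≈ Ka2.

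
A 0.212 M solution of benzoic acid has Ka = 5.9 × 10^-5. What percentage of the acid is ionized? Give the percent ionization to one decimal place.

C6H5COOH ⇌ C6H5COO- + H+; let x = [H+] at equilibrium.
x ≈ √(Ka·C₀) = √(5.9 × 10^-5 × 0.212) = 3.54 × 10^-3 M
Fraction ionized = 3.54 × 10^-3 / 0.212 = 0.0167 → 1.7%

1.7%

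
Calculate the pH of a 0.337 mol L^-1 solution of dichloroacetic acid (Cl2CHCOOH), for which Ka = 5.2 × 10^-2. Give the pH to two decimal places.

pH = 0.96

Cl2CHCOOH ⇌ Cl2CHCOO- + H+
Let x = [H+] at equilibrium. Ka = x²/(0.337 − x).
The 5% rule fails; solving x² + Ka·x − Ka·C₀ = 0 exactly:
x = (−Ka + √(Ka² + 4·Ka·C₀))/2 = 1.09 × 10^-1 M
pH = −log[H+] = −log(1.09 × 10^-1) = 0.96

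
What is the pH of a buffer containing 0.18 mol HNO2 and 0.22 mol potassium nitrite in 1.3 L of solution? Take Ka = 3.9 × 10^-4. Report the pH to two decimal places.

pKa = −log(3.9 × 10^-4) = 3.409
Henderson–Hasselbalch: pH = pKa + log([NO2-]/[HNO2]) = 3.409 + log(0.22/0.18)
pH = 3.409 + (+0.087) = 3.50

pH = 3.50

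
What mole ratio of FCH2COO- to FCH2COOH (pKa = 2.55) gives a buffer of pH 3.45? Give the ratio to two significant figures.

ratio = 7.9

pH = pKa + log(r) ⇒ log(r) = 3.45 − 2.55 = +0.90
r = [FCH2COO-]/[FCH2COOH] = 10^(+0.90) = 7.94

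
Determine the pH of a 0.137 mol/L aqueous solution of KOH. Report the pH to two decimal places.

KOH is a strong base; [OH-] = 0.137 M.
pOH = -log(0.137) = 0.86
pH = 14.00 - 0.86 = 13.14

pH = 13.14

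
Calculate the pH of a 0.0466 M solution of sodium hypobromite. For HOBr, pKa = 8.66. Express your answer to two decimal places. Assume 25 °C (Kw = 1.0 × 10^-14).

pH = 10.66

OBr- is the conjugate base of the weak acid HOBr.
Ka = 10^(−8.66) = 2.19 × 10^-9
Kb = Kw/Ka = 1.0×10^-14 / 2.19 × 10^-9 = 4.57 × 10^-6
Kb = [OH-]²/(0.0466 − [OH-]) = 4.57 × 10^-6
Neglecting [OH-] in the denominator: [OH-] = √(4.57 × 10^-6 × 0.0466) = 4.61 × 10^-4 M
([OH-]/C₀ = 0.99% < 5%, so the approximation holds.)
pOH = −log(4.61 × 10^-4) = 3.34; pH = 14.00 − 3.34 = 10.66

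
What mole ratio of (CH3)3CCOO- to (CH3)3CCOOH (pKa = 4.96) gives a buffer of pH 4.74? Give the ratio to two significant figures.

pH = pKa + log(r) ⇒ log(r) = 4.74 − 4.96 = -0.22
r = [(CH3)3CCOO-]/[(CH3)3CCOOH] = 10^(-0.22) = 0.603

ratio = 0.60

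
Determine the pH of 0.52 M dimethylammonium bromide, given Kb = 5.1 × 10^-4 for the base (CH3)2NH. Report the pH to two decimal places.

pH = 5.50

(CH3)2NH2+ is the conjugate acid of the weak base (CH3)2NH.
Ka = Kw/Kb = 1.0×10^-14 / 5.1 × 10^-4 = 1.96 × 10^-11
From the ICE table, Ka = x²/(0.52 − x) = 1.96 × 10^-11.
Since Ka ≪ C₀, x ≈ √(Ka·C₀) = 3.19 × 10^-6 M.
(x/C₀ = 0.00061% < 5%, so the approximation holds.)
pH = −log(3.19 × 10^-6) = 5.50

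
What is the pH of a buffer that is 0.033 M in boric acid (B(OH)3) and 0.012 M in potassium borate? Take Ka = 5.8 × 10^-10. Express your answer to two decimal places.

pKa = −log(5.8 × 10^-10) = 9.237
pH = pKa + log([A⁻]/[HA]) = 9.237 + log(0.012/0.033)
pH = 9.237 + (-0.439) = 8.80

pH = 8.80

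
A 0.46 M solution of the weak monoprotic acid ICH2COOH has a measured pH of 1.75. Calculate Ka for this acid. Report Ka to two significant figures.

Ka = 7.2 × 10^-4

[H+] = 10^(-1.75) = 1.78 × 10^-2 M
At equilibrium [HA] = 0.46 − 1.78 × 10^-2 = 4.42 × 10^-1 M
Ka = [H+][A-]/[HA] = (1.78 × 10^-2)² / 4.42 × 10^-1 = 7.2 × 10^-4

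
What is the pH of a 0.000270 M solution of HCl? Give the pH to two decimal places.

HCl is a strong acid and dissociates completely, so [H+] = 0.000270 M.
pH = -log(0.00027) = 3.57

pH = 3.57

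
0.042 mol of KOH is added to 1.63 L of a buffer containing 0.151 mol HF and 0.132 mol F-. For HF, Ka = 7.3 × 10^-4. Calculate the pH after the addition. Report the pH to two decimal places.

After neutralization: n(HF) = 0.109 mol, n(F-) = 0.174 mol.
pKa = −log(7.3 × 10^-4) = 3.137
pH = pKa + log([A⁻]/[HA]) = 3.137 + log(0.174/0.109) = 3.137 +0.203

pH = 3.34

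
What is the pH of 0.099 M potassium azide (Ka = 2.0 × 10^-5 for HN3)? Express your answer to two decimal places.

N3- is the conjugate base of the weak acid HN3.
Kb = Kw/Ka = 1.0×10^-14 / 2.0 × 10^-5 = 5.00 × 10^-10
From the ICE table, Kb = x²/(0.099 − x) = 5.00 × 10^-10.
Neglecting x in the denominator: x = √(5.00 × 10^-10 × 0.099) = 7.04 × 10^-6 M
pOH = 5.15, so pH = 14.00 − pOH = 8.85

pH = 8.85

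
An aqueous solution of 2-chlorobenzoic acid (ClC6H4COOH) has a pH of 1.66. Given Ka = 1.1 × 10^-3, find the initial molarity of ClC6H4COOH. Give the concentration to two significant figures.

C₀ = 4.6 × 10^-1 M

[H+] = 10^(-1.66) = 2.19 × 10^-2 M = x
Ka = x²/(C₀ − x) ⇒ C₀ = x + x²/Ka
C₀ = 2.19 × 10^-2 + (2.19 × 10^-2)²/(1.1 × 10^-3) = 4.58 × 10^-1 M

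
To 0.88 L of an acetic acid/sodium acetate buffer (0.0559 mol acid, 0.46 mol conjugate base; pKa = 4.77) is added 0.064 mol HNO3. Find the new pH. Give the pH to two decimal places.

After neutralization: n(CH3COOH) = 0.12 mol, n(CH3COO-) = 0.396 mol.
Henderson–Hasselbalch with mole ratio 0.396/0.12: pH = 4.77 + (+0.519)

pH = 5.29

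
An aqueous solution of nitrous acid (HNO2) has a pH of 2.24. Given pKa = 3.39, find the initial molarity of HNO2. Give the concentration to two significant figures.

C₀ = 8.7 × 10^-2 M

[H+] = 10^(-2.24) = 5.75 × 10^-3 M = x
Ka = 10^(−3.39) = 4.07 × 10^-4
Ka = x²/(C₀ − x) ⇒ C₀ = x + x²/Ka
C₀ = 5.75 × 10^-3 + (5.75 × 10^-3)²/(4.07 × 10^-4) = 8.70 × 10^-2 M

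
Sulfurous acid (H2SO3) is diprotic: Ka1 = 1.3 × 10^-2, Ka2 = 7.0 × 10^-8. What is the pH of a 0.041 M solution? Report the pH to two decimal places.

Since Ka1 ≫ Ka2, the first ionization dominates [H+].
Ka1 = x²/(0.041 − x) = 1.3 × 10^-2
Solving the quadratic: x = (−Ka1 + √(Ka1² + 4·Ka1·C₀))/2 = 1.75 × 10^-2 M
pH = −log(1.75 × 10^-2) = 1.76

pH = 1.76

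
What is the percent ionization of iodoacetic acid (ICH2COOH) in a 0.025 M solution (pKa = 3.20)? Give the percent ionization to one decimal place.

ICH2COOH ⇌ ICH2COO- + H+; let x = [H+] at equilibrium.
Ka = 10^(−3.20) = 6.31 × 10^-4
Solve x² + 0.000631x − 1.58e-05 = 0 → x = 3.67 × 10^-3 M
% ionization = x/C₀ × 100% = 3.67 × 10^-3/0.025 × 100% = 14.7%

14.7%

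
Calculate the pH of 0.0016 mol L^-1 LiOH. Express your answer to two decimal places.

pH = 11.20

LiOH is a strong base; [OH-] = 0.0016 M.
pOH = -log(0.0016) = 2.80
pH = 14.00 - 2.80 = 11.20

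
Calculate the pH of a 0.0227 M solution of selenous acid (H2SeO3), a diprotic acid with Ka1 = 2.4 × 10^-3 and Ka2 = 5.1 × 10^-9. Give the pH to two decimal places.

pH = 2.20

Ka1 ≫ Ka2, so treat the first dissociation as the only significant source of H+.
Ka1 = x²/(0.0227 − x) = 2.4 × 10^-3
Solving the quadratic: x = (−Ka1 + √(Ka1² + 4·Ka1·C₀))/2 = 6.28 × 10^-3 M
pH = −log(6.28 × 10^-3) = 2.20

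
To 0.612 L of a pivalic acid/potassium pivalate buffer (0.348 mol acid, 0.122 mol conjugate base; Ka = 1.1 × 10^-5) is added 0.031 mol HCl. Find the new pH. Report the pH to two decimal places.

pH = 4.34

After neutralization: n((CH3)3CCOOH) = 0.379 mol, n((CH3)3CCOO-) = 0.091 mol.
pKa = −log(1.1 × 10^-5) = 4.959
Henderson–Hasselbalch with mole ratio 0.091/0.379: pH = 4.959 + (-0.620)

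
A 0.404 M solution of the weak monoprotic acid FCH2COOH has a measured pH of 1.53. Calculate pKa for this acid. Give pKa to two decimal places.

pKa = 2.63

[H+] = 10^(-1.53) = 2.95 × 10^-2 M
At equilibrium [HA] = 0.404 − 2.95 × 10^-2 = 3.75 × 10^-1 M
Ka = [H+][A-]/[HA] = (2.95 × 10^-2)² / 3.75 × 10^-1 = 2.32 × 10^-3
pKa = -log(2.32 × 10^-3) = 2.63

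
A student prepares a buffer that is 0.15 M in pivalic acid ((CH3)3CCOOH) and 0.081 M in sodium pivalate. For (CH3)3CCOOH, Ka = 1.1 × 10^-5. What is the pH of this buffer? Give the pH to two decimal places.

pH = 4.69

pKa = −log(1.1 × 10^-5) = 4.959
Henderson–Hasselbalch: pH = pKa + log([(CH3)3CCOO-]/[(CH3)3CCOOH]) = 4.959 + log(0.081/0.15)
pH = 4.959 + (-0.268) = 4.69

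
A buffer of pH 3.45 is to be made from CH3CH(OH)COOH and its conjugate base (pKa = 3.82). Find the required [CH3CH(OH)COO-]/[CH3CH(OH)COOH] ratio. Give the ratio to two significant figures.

pH = pKa + log(r) ⇒ log(r) = 3.45 − 3.82 = -0.37
r = [CH3CH(OH)COO-]/[CH3CH(OH)COOH] = 10^(-0.37) = 0.427

ratio = 0.43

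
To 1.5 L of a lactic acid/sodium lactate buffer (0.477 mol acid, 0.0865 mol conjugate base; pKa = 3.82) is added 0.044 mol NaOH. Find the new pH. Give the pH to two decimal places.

pH = 3.30

After neutralization: n(CH3CH(OH)COOH) = 0.433 mol, n(CH3CH(OH)COO-) = 0.131 mol.
Henderson–Hasselbalch with mole ratio 0.131/0.433: pH = 3.82 + (-0.519)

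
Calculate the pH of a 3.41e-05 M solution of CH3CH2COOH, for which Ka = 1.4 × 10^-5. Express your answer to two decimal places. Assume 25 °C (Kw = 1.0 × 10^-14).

pH = 4.80

CH3CH2COOH ⇌ CH3CH2COO- + H+
From the ICE table, Ka = [H+]²/(3.41e-05 − [H+]) = 1.4 × 10^-5.
The 5% rule fails; solving [H+]² + Ka·[H+] − Ka·C₀ = 0 exactly:
[H+] = [−1.4e-05 + √(1.4e-05² + 1.91e-09)]/2 = 1.59 × 10^-5 M
pH = −log(1.59 × 10^-5) = 4.80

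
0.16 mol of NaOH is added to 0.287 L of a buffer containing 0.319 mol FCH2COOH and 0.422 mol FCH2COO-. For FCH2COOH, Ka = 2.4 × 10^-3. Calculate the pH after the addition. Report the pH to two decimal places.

pH = 3.18

OH- converts FCH2COOH to FCH2COO-: FCH2COOH → 0.159 mol, FCH2COO- → 0.582 mol.
pKa = −log(2.4 × 10^-3) = 2.620
pH = pKa + log([A⁻]/[HA]) = 2.620 + log(0.582/0.159) = 2.620 +0.564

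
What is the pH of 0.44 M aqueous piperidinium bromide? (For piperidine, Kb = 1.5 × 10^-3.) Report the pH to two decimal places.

C5H10NH2+ is the conjugate acid of the weak base C5H10NH.
Ka = Kw/Kb = 1.0×10^-14 / 1.5 × 10^-3 = 6.67 × 10^-12
Ka = x²/(0.44 − x) = 6.67 × 10^-12
Assume x ≪ 0.44: x ≈ √(6.67 × 10^-12 × 0.44) = 1.71 × 10^-6 M
Check: 0.00039% ionized — well under 5%, approximation valid.
pH = −log[H+] = −log(1.71 × 10^-6) = 5.77

pH = 5.77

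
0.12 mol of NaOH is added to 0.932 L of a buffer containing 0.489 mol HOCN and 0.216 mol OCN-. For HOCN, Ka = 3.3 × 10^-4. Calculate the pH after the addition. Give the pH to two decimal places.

pH = 3.44

After neutralization: n(HOCN) = 0.369 mol, n(OCN-) = 0.336 mol.
pKa = −log(3.3 × 10^-4) = 3.481
pH = pKa + log([A⁻]/[HA]) = 3.481 + log(0.336/0.369) = 3.481 -0.041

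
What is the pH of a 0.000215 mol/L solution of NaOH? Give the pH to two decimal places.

pH = 10.33

NaOH is a strong base; [OH-] = 0.000215 M.
pOH = -log(0.000215) = 3.67
pH = 14.00 - 3.67 = 10.33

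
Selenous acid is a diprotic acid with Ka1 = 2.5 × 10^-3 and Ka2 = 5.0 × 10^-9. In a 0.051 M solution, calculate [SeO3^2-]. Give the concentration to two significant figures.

First ionization gives [H+] ≈ [HSeO3-] = 1.01 × 10^-2 M.
Second step: Ka2 = [H+][SeO3^2-]/[HSeO3-] ≈ [SeO3^2-] (since [H+] ≈ [HSeO3-]).
So [SeO3^2-] ≈ Ka2.

5.0 × 10^-9 M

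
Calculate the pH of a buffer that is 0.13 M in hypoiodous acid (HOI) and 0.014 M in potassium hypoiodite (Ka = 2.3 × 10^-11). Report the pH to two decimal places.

pH = 9.67

pKa = −log(2.3 × 10^-11) = 10.638
Henderson–Hasselbalch: pH = pKa + log([OI-]/[HOI]) = 10.638 + log(0.014/0.13)
pH = 10.638 + (-0.968) = 9.67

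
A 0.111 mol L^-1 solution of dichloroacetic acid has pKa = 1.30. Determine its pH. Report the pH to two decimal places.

Cl2CHCOOH ⇌ Cl2CHCOO- + H+
Ka = 10^(−1.30) = 5.01 × 10^-2
From the ICE table, Ka = [H+]²/(0.111 − [H+]) = 5.01 × 10^-2.
Here C₀/Ka ≈ 2.22, so the small-[H+] approximation fails. Use the quadratic:
[H+] = [−0.0501 + √(0.0501² + 0.0222)]/2 = 5.36 × 10^-2 M
pH = −log(5.36 × 10^-2) = 1.27

pH = 1.27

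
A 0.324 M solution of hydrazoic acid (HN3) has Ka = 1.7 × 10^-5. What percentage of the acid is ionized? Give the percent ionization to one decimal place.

HN3 ⇌ N3- + H+; let x = [H+] at equilibrium.
x ≈ √(Ka·C₀) = √(1.7 × 10^-5 × 0.324) = 2.35 × 10^-3 M
% ionization = x/C₀ × 100% = 2.35 × 10^-3/0.324 × 100% = 0.7%

0.7%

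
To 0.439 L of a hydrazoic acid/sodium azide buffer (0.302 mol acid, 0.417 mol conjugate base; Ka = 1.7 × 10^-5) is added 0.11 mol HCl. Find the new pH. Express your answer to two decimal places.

pH = 4.64

Added H+ converts N3- to HN3: HN3 → 0.412 mol, N3- → 0.307 mol.
pKa = −log(1.7 × 10^-5) = 4.770
pH = pKa + log([A⁻]/[HA]) = 4.770 + log(0.307/0.412) = 4.770 -0.128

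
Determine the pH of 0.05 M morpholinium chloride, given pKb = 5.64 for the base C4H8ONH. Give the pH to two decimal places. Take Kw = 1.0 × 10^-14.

C4H8ONH2+ is the conjugate acid of the weak base C4H8ONH.
Kb = 10^(−5.64) = 2.29 × 10^-6
Ka = Kw/Kb = 1.0×10^-14 / 2.29 × 10^-6 = 4.37 × 10^-9
From the ICE table, Ka = x²/(0.05 − x) = 4.37 × 10^-9.
Since Ka ≪ C₀, x ≈ √(Ka·C₀) = 1.48 × 10^-5 M.
Check: 0.03% ionized — well under 5%, approximation valid.
pH = −log[H+] = −log(1.48 × 10^-5) = 4.83

pH = 4.83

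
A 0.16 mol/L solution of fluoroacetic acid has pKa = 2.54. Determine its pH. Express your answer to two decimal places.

FCH2COOH ⇌ FCH2COO- + H+
Ka = 10^(−2.54) = 2.88 × 10^-3
From the ICE table, Ka = [H+]²/(0.16 − [H+]) = 2.88 × 10^-3.
Here C₀/Ka ≈ 55.6, so the small-[H+] approximation fails. Use the quadratic:
[H+] = (−Ka + √(Ka² + 4·Ka·C₀))/2 = 2.01 × 10^-2 M
pH = −log(2.01 × 10^-2) = 1.70

pH = 1.70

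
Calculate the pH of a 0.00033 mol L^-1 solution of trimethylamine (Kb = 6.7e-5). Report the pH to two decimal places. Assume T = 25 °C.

pH = 10.08

(CH3)3N + H2O ⇌ (CH3)3NH+ + OH-
From the ICE table, Kb = [OH-]²/(0.00033 − [OH-]) = 6.7 × 10^-5.
The 5% rule fails; solving [OH-]² + Kb·[OH-] − Kb·C₀ = 0 exactly:
[OH-] = (−Kb + √(Kb² + 4·Kb·C₀))/2 = 1.19 × 10^-4 M
pOH = −log(1.19 × 10^-4) = 3.92; pH = 14.00 − 3.92 = 10.08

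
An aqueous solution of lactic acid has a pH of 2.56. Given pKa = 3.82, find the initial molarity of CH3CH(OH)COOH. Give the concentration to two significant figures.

C₀ = 5.3 × 10^-2 M

[H+] = 10^(-2.56) = 2.75 × 10^-3 M = x
Ka = 10^(−3.82) = 1.51 × 10^-4
Ka = x²/(C₀ − x) ⇒ C₀ = x + x²/Ka
C₀ = 2.75 × 10^-3 + (2.75 × 10^-3)²/(1.51 × 10^-4) = 5.28 × 10^-2 M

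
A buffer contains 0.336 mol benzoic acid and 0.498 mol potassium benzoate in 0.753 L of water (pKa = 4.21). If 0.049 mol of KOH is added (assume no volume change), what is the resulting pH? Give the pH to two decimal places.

pH = 4.49

OH- converts C6H5COOH to C6H5COO-: C6H5COOH → 0.287 mol, C6H5COO- → 0.547 mol.
pH = pKa + log([A⁻]/[HA]) = 4.21 + log(0.547/0.287) = 4.21 +0.280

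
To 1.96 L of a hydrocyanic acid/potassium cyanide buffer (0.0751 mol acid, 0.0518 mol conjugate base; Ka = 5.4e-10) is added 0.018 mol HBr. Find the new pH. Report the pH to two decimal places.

After neutralization: n(HCN) = 0.0931 mol, n(CN-) = 0.0338 mol.
pKa = −log(5.4 × 10^-10) = 9.268
Henderson–Hasselbalch with mole ratio 0.0338/0.0931: pH = 9.268 + (-0.440)

pH = 8.83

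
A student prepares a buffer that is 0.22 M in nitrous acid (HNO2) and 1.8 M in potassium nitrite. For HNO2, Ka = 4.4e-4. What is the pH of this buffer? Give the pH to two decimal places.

pH = 4.27

pKa = −log(4.4 × 10^-4) = 3.357
pH = pKa + log([A⁻]/[HA]) = 3.357 + log(1.8/0.22)
pH = 3.357 + (+0.913) = 4.27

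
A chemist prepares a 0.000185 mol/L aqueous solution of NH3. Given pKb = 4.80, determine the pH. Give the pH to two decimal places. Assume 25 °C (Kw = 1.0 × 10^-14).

NH3 + H2O ⇌ NH4+ + OH-
Kb = 10^(−4.80) = 1.58 × 10^-5
From the ICE table, Kb = x²/(0.000185 − x) = 1.58 × 10^-5.
x is not negligible relative to C₀; solve x² + 1.58e-05·x − 2.92e-09 = 0.
x = [−1.58e-05 + √(1.58e-05² + 1.17e-08)]/2 = 4.67 × 10^-5 M
pOH = 4.33, so pH = 14.00 − pOH = 9.67

pH = 9.67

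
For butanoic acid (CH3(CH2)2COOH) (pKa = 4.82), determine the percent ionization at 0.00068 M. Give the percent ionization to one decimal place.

CH3(CH2)2COOH ⇌ CH3(CH2)2COO- + H+; let x = [H+] at equilibrium.
Ka = 10^(−4.82) = 1.51 × 10^-5
Ka = x²/(C₀ − x); solving the quadratic gives x = 9.41 × 10^-5 M.
Fraction ionized = 9.41 × 10^-5 / 0.00068 = 0.1384 → 13.8%

13.8%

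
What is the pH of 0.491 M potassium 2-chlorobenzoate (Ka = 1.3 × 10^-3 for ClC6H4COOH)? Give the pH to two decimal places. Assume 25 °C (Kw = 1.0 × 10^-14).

ClC6H4COO- is the conjugate base of the weak acid ClC6H4COOH.
Kb = Kw/Ka = 1.0×10^-14 / 1.3 × 10^-3 = 7.69 × 10^-12
From the ICE table, Kb = [OH-]²/(0.491 − [OH-]) = 7.69 × 10^-12.
Neglecting [OH-] in the denominator: [OH-] = √(7.69 × 10^-12 × 0.491) = 1.94 × 10^-6 M
pOH = −log(1.94 × 10^-6) = 5.71; pH = 14.00 − 5.71 = 8.29

pH = 8.29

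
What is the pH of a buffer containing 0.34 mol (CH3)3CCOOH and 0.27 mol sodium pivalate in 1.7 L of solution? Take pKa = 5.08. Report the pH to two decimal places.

pH = 4.98

Using pH = pKa + log([base]/[acid]) with [base]/[acid] = 0.27/0.34:
pH = 5.08 + (-0.100) = 4.98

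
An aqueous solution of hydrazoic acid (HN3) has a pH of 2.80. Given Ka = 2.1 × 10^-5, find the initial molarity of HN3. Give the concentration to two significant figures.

C₀ = 1.2 × 10^-1 M

[H+] = 10^(-2.80) = 1.58 × 10^-3 M = x
Ka = x²/(C₀ − x) ⇒ C₀ = x + x²/Ka
C₀ = 1.58 × 10^-3 + (1.58 × 10^-3)²/(2.1 × 10^-5) = 1.20 × 10^-1 M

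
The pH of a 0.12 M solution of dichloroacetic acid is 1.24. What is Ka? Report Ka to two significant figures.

[H+] = 10^(-1.24) = 5.75 × 10^-2 M
At equilibrium [HA] = 0.12 − 5.75 × 10^-2 = 6.25 × 10^-2 M
Ka = [H+][A-]/[HA] = (5.75 × 10^-2)² / 6.25 × 10^-2 = 5.3 × 10^-2

Ka = 5.3 × 10^-2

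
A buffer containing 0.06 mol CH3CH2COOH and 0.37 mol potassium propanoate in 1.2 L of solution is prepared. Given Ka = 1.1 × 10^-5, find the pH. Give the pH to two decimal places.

pH = 5.75

pKa = −log(1.1 × 10^-5) = 4.959
Henderson–Hasselbalch: pH = pKa + log([CH3CH2COO-]/[CH3CH2COOH]) = 4.959 + log(0.37/0.06)
pH = 4.959 + (+0.790) = 5.75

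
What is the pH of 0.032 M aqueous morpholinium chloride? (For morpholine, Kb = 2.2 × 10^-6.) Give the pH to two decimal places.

C4H8ONH2+ is the conjugate acid of the weak base C4H8ONH.
Ka = Kw/Kb = 1.0×10^-14 / 2.2 × 10^-6 = 4.55 × 10^-9
From the ICE table, Ka = [H+]²/(0.032 − [H+]) = 4.55 × 10^-9.
Assume [H+] ≪ 0.032: [H+] ≈ √(4.55 × 10^-9 × 0.032) = 1.21 × 10^-5 M
pH = −log(1.21 × 10^-5) = 4.92

pH = 4.92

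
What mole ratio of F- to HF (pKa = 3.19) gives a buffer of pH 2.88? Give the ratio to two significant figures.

pH = pKa + log(r) ⇒ log(r) = 2.88 − 3.19 = -0.31
r = [F-]/[HF] = 10^(-0.31) = 0.49

ratio = 0.49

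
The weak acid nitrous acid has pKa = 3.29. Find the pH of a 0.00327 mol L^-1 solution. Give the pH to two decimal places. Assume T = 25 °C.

pH = 2.97

HNO2 ⇌ NO2- + H+
Ka = 10^(−3.29) = 5.13 × 10^-4
From the ICE table, Ka = [H+]²/(0.00327 − [H+]) = 5.13 × 10^-4.
The 5% rule fails; solving [H+]² + Ka·[H+] − Ka·C₀ = 0 exactly:
[H+] = [−0.000513 + √(0.000513² + 6.71e-06)]/2 = 1.06 × 10^-3 M
pH = −log(1.06 × 10^-3) = 2.97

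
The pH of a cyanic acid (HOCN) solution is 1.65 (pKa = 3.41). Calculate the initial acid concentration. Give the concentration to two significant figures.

C₀ = 1.3 M

[H+] = 10^(-1.65) = 2.24 × 10^-2 M = x
Ka = 10^(−3.41) = 3.89 × 10^-4
Ka = x²/(C₀ − x) ⇒ C₀ = x + x²/Ka
C₀ = 2.24 × 10^-2 + (2.24 × 10^-2)²/(3.89 × 10^-4) = 1.31 M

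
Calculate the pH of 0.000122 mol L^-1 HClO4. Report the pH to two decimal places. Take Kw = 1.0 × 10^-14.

pH = 3.91

HClO4 is a strong acid and dissociates completely, so [H+] = 0.000122 M.
pH = -log(0.000122) = 3.91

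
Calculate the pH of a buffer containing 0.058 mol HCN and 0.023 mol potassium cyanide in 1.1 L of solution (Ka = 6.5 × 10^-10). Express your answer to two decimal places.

pH = 8.79

pKa = −log(6.5 × 10^-10) = 9.187
Henderson–Hasselbalch: pH = pKa + log([CN-]/[HCN]) = 9.187 + log(0.023/0.058)
pH = 9.187 + (-0.402) = 8.79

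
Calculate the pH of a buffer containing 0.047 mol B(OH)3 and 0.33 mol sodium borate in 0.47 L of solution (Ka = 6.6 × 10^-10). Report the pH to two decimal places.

pH = 10.03

pKa = −log(6.6 × 10^-10) = 9.180
pH = pKa + log([A⁻]/[HA]) = 9.180 + log(0.33/0.047)
pH = 9.180 + (+0.846) = 10.03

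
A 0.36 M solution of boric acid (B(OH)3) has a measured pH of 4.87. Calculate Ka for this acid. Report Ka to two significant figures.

[H+] = 10^(-4.87) = 1.35 × 10^-5 M
At equilibrium [HA] = 0.36 − 1.35 × 10^-5 = 3.60 × 10^-1 M
Ka = [H+][A-]/[HA] = (1.35 × 10^-5)² / 3.60 × 10^-1 = 5.1 × 10^-10

Ka = 5.1 × 10^-10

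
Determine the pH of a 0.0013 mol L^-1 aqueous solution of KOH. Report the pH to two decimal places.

pH = 11.11

KOH is a strong base; [OH-] = 0.0013 M.
pOH = -log(0.0013) = 2.89
pH = 14.00 - 2.89 = 11.11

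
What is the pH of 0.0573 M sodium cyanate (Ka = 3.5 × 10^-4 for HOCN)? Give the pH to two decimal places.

pH = 8.11

OCN- is the conjugate base of the weak acid HOCN.
Kb = Kw/Ka = 1.0×10^-14 / 3.5 × 10^-4 = 2.86 × 10^-11
Kb = x²/(0.0573 − x) = 2.86 × 10^-11
Neglecting x in the denominator: x = √(2.86 × 10^-11 × 0.0573) = 1.28 × 10^-6 M
Check: 0.0022% ionized — well under 5%, approximation valid.
pOH = 5.89, so pH = 14.00 − pOH = 8.11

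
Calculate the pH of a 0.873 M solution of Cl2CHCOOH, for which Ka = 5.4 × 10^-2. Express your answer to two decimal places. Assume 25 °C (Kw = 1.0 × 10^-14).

pH = 0.72

Cl2CHCOOH ⇌ Cl2CHCOO- + H+
Let x = [H+] at equilibrium. Ka = x²/(0.873 − x).
Here C₀/Ka ≈ 16.2, so the small-x approximation fails. Use the quadratic:
x = (−Ka + √(Ka² + 4·Ka·C₀))/2 = 1.92 × 10^-1 M
pH = −log[H+] = −log(1.92 × 10^-1) = 0.72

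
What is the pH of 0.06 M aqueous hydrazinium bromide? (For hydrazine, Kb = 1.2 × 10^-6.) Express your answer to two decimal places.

pH = 4.65

N2H5+ is the conjugate acid of the weak base N2H4.
Ka = Kw/Kb = 1.0×10^-14 / 1.2 × 10^-6 = 8.33 × 10^-9
Ka = [H+]²/(0.06 − [H+]) = 8.33 × 10^-9
Since Ka ≪ C₀, [H+] ≈ √(Ka·C₀) = 2.24 × 10^-5 M.
pH = −log[H+] = −log(2.24 × 10^-5) = 4.65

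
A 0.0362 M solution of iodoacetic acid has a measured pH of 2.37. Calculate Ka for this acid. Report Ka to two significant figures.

[H+] = 10^(-2.37) = 4.27 × 10^-3 M
At equilibrium [HA] = 0.0362 − 4.27 × 10^-3 = 3.19 × 10^-2 M
Ka = [H+][A-]/[HA] = (4.27 × 10^-3)² / 3.19 × 10^-2 = 5.7 × 10^-4

Ka = 5.7 × 10^-4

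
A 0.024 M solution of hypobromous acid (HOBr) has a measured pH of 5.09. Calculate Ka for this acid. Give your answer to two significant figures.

[H+] = 10^(-5.09) = 8.13 × 10^-6 M
At equilibrium [HA] = 0.024 − 8.13 × 10^-6 = 2.40 × 10^-2 M
Ka = [H+][A-]/[HA] = (8.13 × 10^-6)² / 2.40 × 10^-2 = 2.8 × 10^-9

Ka = 2.8 × 10^-9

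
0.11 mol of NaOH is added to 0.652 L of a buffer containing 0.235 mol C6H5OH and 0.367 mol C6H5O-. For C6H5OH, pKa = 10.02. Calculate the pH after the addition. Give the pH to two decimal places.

After neutralization: n(C6H5OH) = 0.125 mol, n(C6H5O-) = 0.477 mol.
Henderson–Hasselbalch with mole ratio 0.477/0.125: pH = 10.02 + (+0.582)

pH = 10.60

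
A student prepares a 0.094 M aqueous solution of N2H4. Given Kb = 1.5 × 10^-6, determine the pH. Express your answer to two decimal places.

pH = 10.57

N2H4 + H2O ⇌ N2H5+ + OH-
From the ICE table, Kb = [OH-]²/(0.094 − [OH-]) = 1.5 × 10^-6.
Assume [OH-] ≪ 0.094: [OH-] ≈ √(1.5 × 10^-6 × 0.094) = 3.75 × 10^-4 M
([OH-]/C₀ = 0.4% < 5%, so the approximation holds.)
pOH = 3.43, so pH = 14.00 − pOH = 10.57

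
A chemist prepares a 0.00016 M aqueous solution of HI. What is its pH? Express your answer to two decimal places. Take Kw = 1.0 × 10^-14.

HI is a strong acid and dissociates completely, so [H+] = 0.00016 M.
pH = -log(0.00016) = 3.80

pH = 3.80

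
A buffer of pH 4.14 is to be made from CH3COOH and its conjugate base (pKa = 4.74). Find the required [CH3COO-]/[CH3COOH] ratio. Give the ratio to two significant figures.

ratio = 0.25

pH = pKa + log(r) ⇒ log(r) = 4.14 − 4.74 = -0.60
r = [CH3COO-]/[CH3COOH] = 10^(-0.60) = 0.251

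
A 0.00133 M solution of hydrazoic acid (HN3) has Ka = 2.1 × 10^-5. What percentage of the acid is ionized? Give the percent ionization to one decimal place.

HN3 ⇌ N3- + H+; let x = [H+] at equilibrium.
Solve x² + 2.1e-05x − 2.79e-08 = 0 → x = 1.57 × 10^-4 M
% ionization = x/C₀ × 100% = 1.57 × 10^-4/0.00133 × 100% = 11.8%

11.8%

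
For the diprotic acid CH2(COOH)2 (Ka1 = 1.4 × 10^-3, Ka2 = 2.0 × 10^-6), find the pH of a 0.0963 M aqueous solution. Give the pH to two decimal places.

pH = 1.96

Since Ka1 ≫ Ka2, the first ionization dominates [H+].
Ka1 = x²/(0.0963 − x) = 1.4 × 10^-3
Solving the quadratic: x = (−Ka1 + √(Ka1² + 4·Ka1·C₀))/2 = 1.09 × 10^-2 M
pH = −log(1.09 × 10^-2) = 1.96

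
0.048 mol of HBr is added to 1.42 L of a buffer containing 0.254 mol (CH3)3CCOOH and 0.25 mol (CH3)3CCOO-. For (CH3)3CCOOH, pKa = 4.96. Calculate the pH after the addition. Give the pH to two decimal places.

pH = 4.79

After neutralization: n((CH3)3CCOOH) = 0.302 mol, n((CH3)3CCOO-) = 0.202 mol.
Henderson–Hasselbalch with mole ratio 0.202/0.302: pH = 4.96 + (-0.175)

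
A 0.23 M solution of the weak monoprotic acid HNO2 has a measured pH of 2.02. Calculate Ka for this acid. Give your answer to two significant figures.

Ka = 4.1 × 10^-4

[H+] = 10^(-2.02) = 9.55 × 10^-3 M
At equilibrium [HA] = 0.23 − 9.55 × 10^-3 = 2.20 × 10^-1 M
Ka = [H+][A-]/[HA] = (9.55 × 10^-3)² / 2.20 × 10^-1 = 4.1 × 10^-4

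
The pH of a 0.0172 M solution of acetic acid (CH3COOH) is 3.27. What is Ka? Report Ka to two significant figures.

[H+] = 10^(-3.27) = 5.37 × 10^-4 M
At equilibrium [HA] = 0.0172 − 5.37 × 10^-4 = 1.67 × 10^-2 M
Ka = [H+][A-]/[HA] = (5.37 × 10^-4)² / 1.67 × 10^-2 = 1.7 × 10^-5

Ka = 1.7 × 10^-5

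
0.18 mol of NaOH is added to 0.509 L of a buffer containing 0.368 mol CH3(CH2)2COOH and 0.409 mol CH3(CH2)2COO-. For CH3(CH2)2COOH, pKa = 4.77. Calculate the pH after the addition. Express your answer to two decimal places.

After neutralization: n(CH3(CH2)2COOH) = 0.188 mol, n(CH3(CH2)2COO-) = 0.589 mol.
pH = pKa + log([A⁻]/[HA]) = 4.77 + log(0.589/0.188) = 4.77 +0.496

pH = 5.27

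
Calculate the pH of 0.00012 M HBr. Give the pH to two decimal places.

HBr is a strong acid and dissociates completely, so [H+] = 0.00012 M.
pH = -log(0.00012) = 3.92

pH = 3.92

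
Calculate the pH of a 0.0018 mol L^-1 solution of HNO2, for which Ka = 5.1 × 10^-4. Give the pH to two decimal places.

pH = 3.13

HNO2 ⇌ NO2- + H+
Ka = [H+]²/(0.0018 − [H+]) = 5.1 × 10^-4
Here C₀/Ka ≈ 3.53, so the small-[H+] approximation fails. Use the quadratic:
[H+] = [−0.00051 + √(0.00051² + 3.67e-06)]/2 = 7.36 × 10^-4 M
pH = −log[H+] = −log(7.36 × 10^-4) = 3.13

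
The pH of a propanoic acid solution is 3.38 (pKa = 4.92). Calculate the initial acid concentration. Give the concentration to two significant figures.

C₀ = 1.5 × 10^-2 M

[H+] = 10^(-3.38) = 4.17 × 10^-4 M = x
Ka = 10^(−4.92) = 1.20 × 10^-5
Ka = x²/(C₀ − x) ⇒ C₀ = x + x²/Ka
C₀ = 4.17 × 10^-4 + (4.17 × 10^-4)²/(1.20 × 10^-5) = 1.49 × 10^-2 M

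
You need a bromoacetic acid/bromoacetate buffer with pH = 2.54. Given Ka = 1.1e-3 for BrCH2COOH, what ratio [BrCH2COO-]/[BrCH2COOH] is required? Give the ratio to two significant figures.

ratio = 0.38

pKa = -log(1.1 × 10^-3) = 2.959
pH = pKa + log(r) ⇒ log(r) = 2.54 − 2.959 = -0.419
r = [BrCH2COO-]/[BrCH2COOH] = 10^(-0.419) = 0.381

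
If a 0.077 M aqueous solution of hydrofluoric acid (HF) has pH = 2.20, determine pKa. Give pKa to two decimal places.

pKa = 3.25

[H+] = 10^(-2.20) = 6.31 × 10^-3 M
At equilibrium [HA] = 0.077 − 6.31 × 10^-3 = 7.07 × 10^-2 M
Ka = [H+][A-]/[HA] = (6.31 × 10^-3)² / 7.07 × 10^-2 = 5.63 × 10^-4
pKa = -log(5.63 × 10^-4) = 3.25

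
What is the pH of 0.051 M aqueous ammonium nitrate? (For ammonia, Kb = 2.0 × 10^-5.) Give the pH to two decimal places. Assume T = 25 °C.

NH4+ is the conjugate acid of the weak base NH3.
Ka = Kw/Kb = 1.0×10^-14 / 2.0 × 10^-5 = 5.00 × 10^-10
Ka = [H+]²/(0.051 − [H+]) = 5.00 × 10^-10
Assume [H+] ≪ 0.051: [H+] ≈ √(5.00 × 10^-10 × 0.051) = 5.05 × 10^-6 M
([H+]/C₀ = 0.0099% < 5%, so the approximation holds.)
pH = −log[H+] = −log(5.05 × 10^-6) = 5.30

pH = 5.30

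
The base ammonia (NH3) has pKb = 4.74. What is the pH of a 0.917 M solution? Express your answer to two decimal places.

NH3 + H2O ⇌ NH4+ + OH-
Kb = 10^(−4.74) = 1.82 × 10^-5
From the ICE table, Kb = [OH-]²/(0.917 − [OH-]) = 1.82 × 10^-5.
Assume [OH-] ≪ 0.917: [OH-] ≈ √(1.82 × 10^-5 × 0.917) = 4.09 × 10^-3 M
pOH = −log(4.09 × 10^-3) = 2.39; pH = 14.00 − 2.39 = 11.61

pH = 11.61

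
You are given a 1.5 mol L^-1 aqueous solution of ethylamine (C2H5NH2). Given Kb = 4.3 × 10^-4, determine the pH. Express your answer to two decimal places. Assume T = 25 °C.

C2H5NH2 + H2O ⇌ C2H5NH3+ + OH-
Kb = [OH-]²/(1.5 − [OH-]) = 4.3 × 10^-4
Neglecting [OH-] in the denominator: [OH-] = √(4.3 × 10^-4 × 1.5) = 2.54 × 10^-2 M
Check: 1.7% ionized — well under 5%, approximation valid.
pOH = 1.60, so pH = 14.00 − pOH = 12.40

pH = 12.40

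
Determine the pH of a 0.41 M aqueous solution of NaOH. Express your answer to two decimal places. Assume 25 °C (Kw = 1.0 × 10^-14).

NaOH is a strong base; [OH-] = 0.41 M.
pOH = -log(0.41) = 0.39
pH = 14.00 - 0.39 = 13.61

pH = 13.61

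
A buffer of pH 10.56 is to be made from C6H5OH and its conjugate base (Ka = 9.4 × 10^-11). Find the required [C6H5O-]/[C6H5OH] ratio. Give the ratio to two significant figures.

pKa = -log(9.4 × 10^-11) = 10.027
pH = pKa + log(r) ⇒ log(r) = 10.56 − 10.027 = +0.533
r = [C6H5O-]/[C6H5OH] = 10^(+0.533) = 3.41

ratio = 3.4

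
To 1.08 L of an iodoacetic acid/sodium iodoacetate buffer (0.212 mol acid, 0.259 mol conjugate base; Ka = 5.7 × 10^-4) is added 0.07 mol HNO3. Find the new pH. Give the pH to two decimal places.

pH = 3.07

Added H+ converts ICH2COO- to ICH2COOH: ICH2COOH → 0.282 mol, ICH2COO- → 0.189 mol.
pKa = −log(5.7 × 10^-4) = 3.244
pH = pKa + log(n_ICH2COO-/n_ICH2COOH) = 3.244 + log(0.189/0.282) = 3.244 + (-0.174)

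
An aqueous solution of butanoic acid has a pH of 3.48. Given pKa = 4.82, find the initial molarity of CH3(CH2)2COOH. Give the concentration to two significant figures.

[H+] = 10^(-3.48) = 3.31 × 10^-4 M = x
Ka = 10^(−4.82) = 1.51 × 10^-5
Ka = x²/(C₀ − x) ⇒ C₀ = x + x²/Ka
C₀ = 3.31 × 10^-4 + (3.31 × 10^-4)²/(1.51 × 10^-5) = 7.59 × 10^-3 M

C₀ = 7.6 × 10^-3 M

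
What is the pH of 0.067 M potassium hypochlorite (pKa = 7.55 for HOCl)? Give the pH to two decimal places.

OCl- is the conjugate base of the weak acid HOCl.
Ka = 10^(−7.55) = 2.82 × 10^-8
Kb = Kw/Ka = 1.0×10^-14 / 2.82 × 10^-8 = 3.55 × 10^-7
Kb = [OH-]²/(0.067 − [OH-]) = 3.55 × 10^-7
Since Kb ≪ C₀, [OH-] ≈ √(Kb·C₀) = 1.54 × 10^-4 M.
Check: 0.23% ionized — well under 5%, approximation valid.
pOH = 3.81, so pH = 14.00 − pOH = 10.19

pH = 10.19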